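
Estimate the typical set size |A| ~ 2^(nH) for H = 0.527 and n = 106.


log2|A_typical| = nH = 106 * 0.527 = 55.862, so |A_typical| ~ 2^55.862 = 6.548e+16

6.548e+16


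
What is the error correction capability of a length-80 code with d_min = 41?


Correction capability = floor((d-1)/2) = floor((41-1)/2) = 20

20 errors


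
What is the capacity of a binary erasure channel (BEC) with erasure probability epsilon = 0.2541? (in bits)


C = 1 - epsilon = 1 - 0.2541 = 0.7459

0.7459 bits


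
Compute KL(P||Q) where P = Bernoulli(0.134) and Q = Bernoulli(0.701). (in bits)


KL = p*log2(p/q) + (1-p)*log2((1-p)/(1-q)) = 0.134*log2(0.134/0.701) + 0.866*log2(0.866/0.299) = 1.0088

1.0088 bits


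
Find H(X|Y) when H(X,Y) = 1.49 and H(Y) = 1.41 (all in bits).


H(X|Y) = H(X,Y) - H(Y) = 1.49 - 1.41 = 0.08

0.08 bits


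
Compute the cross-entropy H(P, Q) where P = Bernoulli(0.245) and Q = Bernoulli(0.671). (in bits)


H(P,Q) = -p*log2(q) - (1-p)*log2(1-q). -0.245*log2(0.671) = 0.141026; -0.755*log2(0.329) = 1.210900. H(P,Q) = 0.141026 + 1.210900 = 1.3519

1.3519 bits


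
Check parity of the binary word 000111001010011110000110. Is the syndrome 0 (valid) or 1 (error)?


Syndrome = XOR of all bits = 0 XOR 0 XOR 0 XOR 1 XOR 1 XOR 1 XOR 0 XOR 0 XOR 1 XOR 0 XOR 1 XOR 0 XOR 0 XOR 1 XOR 1 XOR 1 XOR 1 XOR 0 XOR 0 XOR 0 XOR 0 XOR 1 XOR 1 XOR 0 = 1

1


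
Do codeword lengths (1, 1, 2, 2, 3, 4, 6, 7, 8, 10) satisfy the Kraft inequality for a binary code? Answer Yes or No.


Kraft sum = sum(2^(-l_i)) = 1.7158, need <= 1. Result: violated (a binary prefix-free code with these lengths cannot exist)

No


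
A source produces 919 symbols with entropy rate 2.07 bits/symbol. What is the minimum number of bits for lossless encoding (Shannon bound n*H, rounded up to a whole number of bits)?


Minimum bits >= n * H = 919 * 2.07 = 1902.33, rounded up to a whole number of bits = 1903

1903 bits


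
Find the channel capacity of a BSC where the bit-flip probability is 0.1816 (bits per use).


H(p) = -p*log2(p) - (1-p)*log2(1-p) = -0.1816*log2(0.1816) - 0.8184*log2(0.8184) = 0.446947 + 0.236617 = 0.6836. C = 1 - H(p) = 1 - 0.6836 = 0.3164

0.3164 bits


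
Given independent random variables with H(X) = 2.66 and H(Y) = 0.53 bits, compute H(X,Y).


For independent variables, H(X,Y) = H(X) + H(Y) = 2.66 + 0.53 = 3.19

3.19 bits


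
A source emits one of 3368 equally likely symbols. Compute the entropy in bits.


H = log2(n) = log2(3368) = 11.7177

11.7177 bits


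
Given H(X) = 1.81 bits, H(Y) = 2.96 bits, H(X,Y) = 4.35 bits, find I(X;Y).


I(X;Y) = H(X) + H(Y) - H(X,Y) = 1.81 + 2.96 - 4.35 = 0.42

0.42 bits


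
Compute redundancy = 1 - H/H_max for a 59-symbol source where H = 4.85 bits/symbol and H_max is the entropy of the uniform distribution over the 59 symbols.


H_max = log2(K) = log2(59) = 5.8826 bits/symbol. Redundancy = 1 - H/H_max = 1 - 4.85/5.8826 = 1 - 0.8245 = 0.1755

0.1755


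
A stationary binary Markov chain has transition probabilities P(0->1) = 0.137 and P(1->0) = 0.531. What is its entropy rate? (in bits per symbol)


Stationary distribution: pi_0 = p10/(p01+p10) = 0.7949, pi_1 = 0.2051. Entropy rate H' = pi_0*H(p01) + pi_1*H(p10) = 0.7949*0.5763 + 0.2051*0.9972 = 0.6626

0.6626 bits/symbol


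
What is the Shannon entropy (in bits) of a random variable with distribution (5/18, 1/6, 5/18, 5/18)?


H = -sum(p_i * log2(p_i)). Terms: -(5/18)*log2(5/18) = 0.513332; -(1/6)*log2(1/6) = 0.430827; -(5/18)*log2(5/18) = 0.513332; -(5/18)*log2(5/18) = 0.513332. H = 0.513332 + 0.430827 + 0.513332 + 0.513332 = 1.9708

1.9708 bits


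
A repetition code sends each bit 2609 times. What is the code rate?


Rate = k/n = 1/2609

1/2609


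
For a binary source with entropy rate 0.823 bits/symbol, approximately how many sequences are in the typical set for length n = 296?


log2|A_typical| = nH = 296 * 0.823 = 243.608, so |A_typical| ~ 2^243.608 = 2.154e+73

2.154e+73


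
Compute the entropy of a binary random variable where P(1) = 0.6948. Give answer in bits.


H = -p*log2(p) - (1-p)*log2(1-p). -0.6948*log2(0.6948) = 0.365000; -0.3052*log2(0.3052) = 0.522555. H = 0.365000 + 0.522555 = 0.8876

0.8876 bits


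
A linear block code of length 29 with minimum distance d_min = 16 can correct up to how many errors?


Correction capability = floor((d-1)/2) = floor((16-1)/2) = 7

7 errors


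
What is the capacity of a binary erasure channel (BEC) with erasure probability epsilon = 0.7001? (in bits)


C = 1 - epsilon = 1 - 0.7001 = 0.2999

0.2999 bits


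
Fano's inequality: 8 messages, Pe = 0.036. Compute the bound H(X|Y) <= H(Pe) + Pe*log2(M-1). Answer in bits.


H(Pe) = -Pe*log2(Pe) - (1-Pe)*log2(1-Pe) = -0.036*log2(0.036) - 0.964*log2(0.964) = 0.172651 + 0.050991 = 0.2236. Pe*log2(M-1) = 0.036*log2(7) = 0.101065. Bound = H(Pe) + Pe*log2(M-1) = 0.172651 + 0.050991 + 0.101065 = 0.3247

0.3247 bits


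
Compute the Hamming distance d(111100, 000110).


Count differing positions: ^ ^ ^ . ^ . = 4 differences

4


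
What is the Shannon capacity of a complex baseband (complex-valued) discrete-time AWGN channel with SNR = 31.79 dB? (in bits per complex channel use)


SNR_linear = 10^(31.79/10) = 1510.0802; C = log2(1 + SNR_linear) = log2(1 + 1510.0802) = 10.5614

10.5614 bits/channel use


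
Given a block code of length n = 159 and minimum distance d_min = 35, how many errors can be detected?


Detection capability = d_min - 1 = 35 - 1 = 34

34 errors


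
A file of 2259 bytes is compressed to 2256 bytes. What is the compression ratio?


Ratio = original / compressed = 2259 / 2256 = 1.0013

1.0013


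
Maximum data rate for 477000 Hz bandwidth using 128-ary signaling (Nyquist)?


Rate = 2 * B * log2(M) = 2 * 477000 * 7.0 = 6678000.0

6678000.0 bps


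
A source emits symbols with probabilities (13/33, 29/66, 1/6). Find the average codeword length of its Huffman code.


Huffman construction (repeatedly merge the two least-probable nodes; each merge adds 1 bit to every symbol beneath it): 1/6 + 13/33 = 37/66; 29/66 + 37/66 = 1. Resulting codeword lengths (in the order the probabilities were given): (2, 1, 2). L_avg = sum(p_i * l_i) = 13/33*2 + 29/66*1 + 1/6*2 = 103/66 = 1.5606

1.5606 bits


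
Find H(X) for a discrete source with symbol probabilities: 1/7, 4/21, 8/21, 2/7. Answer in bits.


H = -sum(p_i * log2(p_i)). Terms: -(1/7)*log2(1/7) = 0.401051; -(4/21)*log2(4/21) = 0.455680; -(8/21)*log2(8/21) = 0.530407; -(2/7)*log2(2/7) = 0.516387. H = 0.401051 + 0.455680 + 0.530407 + 0.516387 = 1.9035

1.9035 bits


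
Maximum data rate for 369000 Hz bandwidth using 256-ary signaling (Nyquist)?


Rate = 2 * B * log2(M) = 2 * 369000 * 8.0 = 5904000.0

5904000.0 bps


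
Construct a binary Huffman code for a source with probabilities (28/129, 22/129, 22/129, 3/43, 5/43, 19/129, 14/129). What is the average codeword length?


Huffman construction (repeatedly merge the two least-probable nodes; each merge adds 1 bit to every symbol beneath it): 3/43 + 14/129 = 23/129; 5/43 + 19/129 = 34/129; 22/129 + 22/129 = 44/129; 23/129 + 28/129 = 17/43; 34/129 + 44/129 = 26/43; 17/43 + 26/43 = 1. Resulting codeword lengths (in the order the probabilities were given): (2, 3, 3, 3, 3, 3, 3). L_avg = sum(p_i * l_i) = 28/129*2 + 22/129*3 + 22/129*3 + 3/43*3 + 5/43*3 + 19/129*3 + 14/129*3 = 359/129 = 2.7829

2.7829 bits


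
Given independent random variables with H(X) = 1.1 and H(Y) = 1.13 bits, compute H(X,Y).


For independent variables, H(X,Y) = H(X) + H(Y) = 1.1 + 1.13 = 2.23

2.23 bits


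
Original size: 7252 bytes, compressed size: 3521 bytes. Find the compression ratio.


Ratio = original / compressed = 7252 / 3521 = 2.0596

2.0596


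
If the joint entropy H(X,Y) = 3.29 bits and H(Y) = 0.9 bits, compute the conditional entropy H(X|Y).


H(X|Y) = H(X,Y) - H(Y) = 3.29 - 0.9 = 2.39

2.39 bits


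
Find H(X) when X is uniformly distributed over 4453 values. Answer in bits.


H = log2(n) = log2(4453) = 12.1206

12.1206 bits


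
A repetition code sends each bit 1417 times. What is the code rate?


Rate = k/n = 1/1417

1/1417


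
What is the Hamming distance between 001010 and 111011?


Count differing positions: ^ ^ . . . ^ = 3 differences

3


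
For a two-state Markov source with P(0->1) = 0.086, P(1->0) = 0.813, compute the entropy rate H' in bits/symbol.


Stationary distribution: pi_0 = p10/(p01+p10) = 0.9043, pi_1 = 0.0957. Entropy rate H' = pi_0*H(p01) + pi_1*H(p10) = 0.9043*0.423 + 0.0957*0.6952 = 0.449

0.449 bits/symbol


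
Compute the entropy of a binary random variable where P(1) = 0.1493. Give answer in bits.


H = -p*log2(p) - (1-p)*log2(1-p). -0.1493*log2(0.1493) = 0.409636; -0.8507*log2(0.8507) = 0.198449. H = 0.409636 + 0.198449 = 0.6081

0.6081 bits


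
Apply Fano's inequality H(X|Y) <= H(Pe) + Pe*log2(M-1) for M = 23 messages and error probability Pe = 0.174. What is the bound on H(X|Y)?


H(Pe) = -Pe*log2(Pe) - (1-Pe)*log2(1-Pe) = -0.174*log2(0.174) - 0.826*log2(0.826) = 0.438974 + 0.227799 = 0.6668. Pe*log2(M-1) = 0.174*log2(22) = 0.775941. Bound = H(Pe) + Pe*log2(M-1) = 0.438974 + 0.227799 + 0.775941 = 1.4427

1.4427 bits


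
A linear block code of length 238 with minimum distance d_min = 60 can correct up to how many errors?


Correction capability = floor((d-1)/2) = floor((60-1)/2) = 29

29 errors


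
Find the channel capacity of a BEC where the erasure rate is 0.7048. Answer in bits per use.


C = 1 - epsilon = 1 - 0.7048 = 0.2952

0.2952 bits


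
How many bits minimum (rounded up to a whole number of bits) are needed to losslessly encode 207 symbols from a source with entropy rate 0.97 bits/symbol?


Minimum bits >= n * H = 207 * 0.97 = 200.79, rounded up to a whole number of bits = 201

201 bits


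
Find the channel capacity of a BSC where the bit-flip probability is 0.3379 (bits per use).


H(p) = -p*log2(p) - (1-p)*log2(1-p) = -0.3379*log2(0.3379) - 0.6621*log2(0.6621) = 0.528926 + 0.393869 = 0.9228. C = 1 - H(p) = 1 - 0.9228 = 0.0772

0.0772 bits


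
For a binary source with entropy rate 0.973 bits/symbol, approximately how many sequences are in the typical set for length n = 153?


log2|A_typical| = nH = 153 * 0.973 = 148.869, so |A_typical| ~ 2^148.869 = 6.517e+44

6.517e+44


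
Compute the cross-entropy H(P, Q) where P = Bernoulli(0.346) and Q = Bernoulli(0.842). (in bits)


H(P,Q) = -p*log2(q) - (1-p)*log2(1-q). -0.346*log2(0.842) = 0.085845; -0.654*log2(0.158) = 1.740950. H(P,Q) = 0.085845 + 1.740950 = 1.8268

1.8268 bits


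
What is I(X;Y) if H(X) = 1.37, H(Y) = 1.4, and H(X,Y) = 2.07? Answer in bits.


I(X;Y) = H(X) + H(Y) - H(X,Y) = 1.37 + 1.4 - 2.07 = 0.7

0.7 bits


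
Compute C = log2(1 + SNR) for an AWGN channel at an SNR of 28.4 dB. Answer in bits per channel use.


SNR_linear = 10^(28.4/10) = 691.831; C = log2(1 + SNR_linear) = log2(1 + 691.831) = 9.4364

9.4364 bits/channel use


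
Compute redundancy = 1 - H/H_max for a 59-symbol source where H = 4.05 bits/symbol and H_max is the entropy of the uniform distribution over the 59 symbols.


H_max = log2(K) = log2(59) = 5.8826 bits/symbol. Redundancy = 1 - H/H_max = 1 - 4.05/5.8826 = 1 - 0.6885 = 0.3115

0.3115


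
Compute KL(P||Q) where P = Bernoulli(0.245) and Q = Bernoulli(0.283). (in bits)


KL = p*log2(p/q) + (1-p)*log2((1-p)/(1-q)) = 0.245*log2(0.245/0.283) + 0.755*log2(0.755/0.717) = 0.0053

0.0053 bits


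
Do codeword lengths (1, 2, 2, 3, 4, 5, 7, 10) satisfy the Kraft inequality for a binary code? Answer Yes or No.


Kraft sum = sum(2^(-l_i)) = 1.2275, need <= 1. Result: violated (a binary prefix-free code with these lengths cannot exist)

No


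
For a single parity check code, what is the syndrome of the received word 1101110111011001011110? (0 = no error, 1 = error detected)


Syndrome = XOR of all bits = 1 XOR 1 XOR 0 XOR 1 XOR 1 XOR 1 XOR 0 XOR 1 XOR 1 XOR 1 XOR 0 XOR 1 XOR 1 XOR 0 XOR 0 XOR 1 XOR 0 XOR 1 XOR 1 XOR 1 XOR 1 XOR 0 = 1

1


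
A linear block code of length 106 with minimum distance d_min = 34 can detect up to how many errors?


Detection capability = d_min - 1 = 34 - 1 = 33

33 errors


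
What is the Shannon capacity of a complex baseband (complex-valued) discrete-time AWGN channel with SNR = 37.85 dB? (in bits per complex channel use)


SNR_linear = 10^(37.85/10) = 6095.369; C = log2(1 + SNR_linear) = log2(1 + 6095.369) = 12.5737

12.5737 bits/channel use


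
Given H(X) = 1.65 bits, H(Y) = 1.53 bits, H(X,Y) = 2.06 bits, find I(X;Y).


I(X;Y) = H(X) + H(Y) - H(X,Y) = 1.65 + 1.53 - 2.06 = 1.12

1.12 bits


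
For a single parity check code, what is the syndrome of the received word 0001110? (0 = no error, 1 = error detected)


Syndrome = XOR of all bits = 0 XOR 0 XOR 0 XOR 1 XOR 1 XOR 1 XOR 0 = 1

1


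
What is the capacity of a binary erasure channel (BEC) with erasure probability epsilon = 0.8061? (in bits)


C = 1 - epsilon = 1 - 0.8061 = 0.1939

0.1939 bits


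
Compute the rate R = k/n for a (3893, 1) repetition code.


Rate = k/n = 1/3893

1/3893


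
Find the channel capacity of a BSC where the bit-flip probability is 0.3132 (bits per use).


H(p) = -p*log2(p) - (1-p)*log2(1-p) = -0.3132*log2(0.3132) - 0.6868*log2(0.6868) = 0.524561 + 0.372272 = 0.8968. C = 1 - H(p) = 1 - 0.8968 = 0.1032

0.1032 bits


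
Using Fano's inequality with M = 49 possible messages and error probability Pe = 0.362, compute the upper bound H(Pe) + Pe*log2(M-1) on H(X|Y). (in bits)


H(Pe) = -Pe*log2(Pe) - (1-Pe)*log2(1-Pe) = -0.362*log2(0.362) - 0.638*log2(0.638) = 0.530670 + 0.413661 = 0.9443. Pe*log2(M-1) = 0.362*log2(48) = 2.021756. Bound = H(Pe) + Pe*log2(M-1) = 0.530670 + 0.413661 + 2.021756 = 2.9661

2.9661 bits


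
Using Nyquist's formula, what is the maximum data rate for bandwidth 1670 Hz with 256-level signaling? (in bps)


Rate = 2 * B * log2(M) = 2 * 1670 * 8.0 = 26720.0

26720.0 bps


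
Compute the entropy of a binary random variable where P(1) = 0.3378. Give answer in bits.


H = -p*log2(p) - (1-p)*log2(1-p). -0.3378*log2(0.3378) = 0.528913; -0.6622*log2(0.6622) = 0.393785. H = 0.528913 + 0.393785 = 0.9227

0.9227 bits


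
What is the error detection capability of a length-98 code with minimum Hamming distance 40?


Detection capability = d_min - 1 = 40 - 1 = 39

39 errors


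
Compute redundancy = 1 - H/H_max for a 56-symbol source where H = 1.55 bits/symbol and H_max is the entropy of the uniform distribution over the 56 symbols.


H_max = log2(K) = log2(56) = 5.8074 bits/symbol. Redundancy = 1 - H/H_max = 1 - 1.55/5.8074 = 1 - 0.2669 = 0.7331

0.7331


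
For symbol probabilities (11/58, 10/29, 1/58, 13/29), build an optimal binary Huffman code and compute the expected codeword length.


Huffman construction (repeatedly merge the two least-probable nodes; each merge adds 1 bit to every symbol beneath it): 1/58 + 11/58 = 6/29; 6/29 + 10/29 = 16/29; 13/29 + 16/29 = 1. Resulting codeword lengths (in the order the probabilities were given): (3, 2, 3, 1). L_avg = sum(p_i * l_i) = 11/58*3 + 10/29*2 + 1/58*3 + 13/29*1 = 51/29 = 1.7586

1.7586 bits


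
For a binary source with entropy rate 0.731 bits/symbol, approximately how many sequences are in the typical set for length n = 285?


log2|A_typical| = nH = 285 * 0.731 = 208.335, so |A_typical| ~ 2^208.335 = 5.189e+62

5.189e+62


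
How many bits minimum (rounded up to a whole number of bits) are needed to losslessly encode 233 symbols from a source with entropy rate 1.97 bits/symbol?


Minimum bits >= n * H = 233 * 1.97 = 459.01, rounded up to a whole number of bits = 460

460 bits


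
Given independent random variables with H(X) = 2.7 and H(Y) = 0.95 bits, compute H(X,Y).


For independent variables, H(X,Y) = H(X) + H(Y) = 2.7 + 0.95 = 3.65

3.65 bits


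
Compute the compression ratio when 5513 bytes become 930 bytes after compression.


Ratio = original / compressed = 5513 / 930 = 5.928

5.928


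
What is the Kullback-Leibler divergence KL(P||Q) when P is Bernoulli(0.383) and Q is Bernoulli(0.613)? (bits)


KL = p*log2(p/q) + (1-p)*log2((1-p)/(1-q)) = 0.383*log2(0.383/0.613) + 0.617*log2(0.617/0.387) = 0.1553

0.1553 bits


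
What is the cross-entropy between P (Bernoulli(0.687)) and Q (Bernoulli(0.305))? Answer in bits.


H(P,Q) = -p*log2(q) - (1-p)*log2(1-q). -0.687*log2(0.305) = 1.176913; -0.313*log2(0.695) = 0.164298. H(P,Q) = 1.176913 + 0.164298 = 1.3412

1.3412 bits


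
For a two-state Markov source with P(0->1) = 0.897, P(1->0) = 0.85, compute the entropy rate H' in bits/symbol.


Stationary distribution: pi_0 = p10/(p01+p10) = 0.4865, pi_1 = 0.5135. Entropy rate H' = pi_0*H(p01) + pi_1*H(p10) = 0.4865*0.4784 + 0.5135*0.6098 = 0.5459

0.5459 bits/symbol


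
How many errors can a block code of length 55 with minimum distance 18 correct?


Correction capability = floor((d-1)/2) = floor((18-1)/2) = 8

8 errors


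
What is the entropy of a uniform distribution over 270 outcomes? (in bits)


H = log2(n) = log2(270) = 8.0768

8.0768 bits


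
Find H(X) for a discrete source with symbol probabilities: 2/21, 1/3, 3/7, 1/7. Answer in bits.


H = -sum(p_i * log2(p_i)). Terms: -(2/21)*log2(2/21) = 0.323078; -(1/3)*log2(1/3) = 0.528321; -(3/7)*log2(3/7) = 0.523882; -(1/7)*log2(1/7) = 0.401051. H = 0.323078 + 0.528321 + 0.523882 + 0.401051 = 1.7763

1.7763 bits


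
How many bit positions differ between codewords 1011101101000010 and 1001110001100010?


Count differing positions: . . ^ . . ^ ^ ^ . . ^ . . . . . = 5 differences

5


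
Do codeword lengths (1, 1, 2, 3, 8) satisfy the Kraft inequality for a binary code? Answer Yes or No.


Kraft sum = sum(2^(-l_i)) = 1.3789, need <= 1. Result: violated (a binary prefix-free code with these lengths cannot exist)

No


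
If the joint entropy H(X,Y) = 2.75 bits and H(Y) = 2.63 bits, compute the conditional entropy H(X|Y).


H(X|Y) = H(X,Y) - H(Y) = 2.75 - 2.63 = 0.12

0.12 bits


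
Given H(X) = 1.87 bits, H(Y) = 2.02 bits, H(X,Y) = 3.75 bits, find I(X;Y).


I(X;Y) = H(X) + H(Y) - H(X,Y) = 1.87 + 2.02 - 3.75 = 0.14

0.14 bits


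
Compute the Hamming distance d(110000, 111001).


Count differing positions: . . ^ . . ^ = 2 differences

2


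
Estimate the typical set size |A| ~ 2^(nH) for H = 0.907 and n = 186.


log2|A_typical| = nH = 186 * 0.907 = 168.702, so |A_typical| ~ 2^168.702 = 6.086e+50

6.086e+50


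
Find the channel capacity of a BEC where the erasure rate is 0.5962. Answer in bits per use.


C = 1 - epsilon = 1 - 0.5962 = 0.4038

0.4038 bits


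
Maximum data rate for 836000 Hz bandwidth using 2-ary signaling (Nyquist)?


Rate = 2 * B * log2(M) = 2 * 836000 * 1.0 = 1672000.0

1672000.0 bps


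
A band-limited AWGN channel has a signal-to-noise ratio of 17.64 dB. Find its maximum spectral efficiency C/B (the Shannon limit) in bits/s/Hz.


SNR_linear = 10^(17.64/10) = 58.0764; C/B = log2(1 + SNR_linear) = log2(1 + 58.0764) = 5.8845

5.8845 bits/s/Hz


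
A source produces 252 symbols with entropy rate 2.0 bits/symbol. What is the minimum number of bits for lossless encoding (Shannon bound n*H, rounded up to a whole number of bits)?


Minimum bits >= n * H = 252 * 2.0 = 504.0, rounded up to a whole number of bits = 504

504 bits


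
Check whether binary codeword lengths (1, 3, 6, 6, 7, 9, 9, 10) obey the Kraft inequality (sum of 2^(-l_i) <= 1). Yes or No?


Kraft sum = sum(2^(-l_i)) = 0.6689, need <= 1. Result: satisfied (a binary prefix-free code with these lengths exists)

Yes


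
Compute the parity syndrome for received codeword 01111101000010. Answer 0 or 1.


Syndrome = XOR of all bits = 0 XOR 1 XOR 1 XOR 1 XOR 1 XOR 1 XOR 0 XOR 1 XOR 0 XOR 0 XOR 0 XOR 0 XOR 1 XOR 0 = 1

1


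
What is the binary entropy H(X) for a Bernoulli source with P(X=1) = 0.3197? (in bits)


H = -p*log2(p) - (1-p)*log2(1-p). -0.3197*log2(0.3197) = 0.525973; -0.6803*log2(0.6803) = 0.378081. H = 0.525973 + 0.378081 = 0.9041

0.9041 bits


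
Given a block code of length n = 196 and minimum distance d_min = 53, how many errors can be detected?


Detection capability = d_min - 1 = 53 - 1 = 52

52 errors


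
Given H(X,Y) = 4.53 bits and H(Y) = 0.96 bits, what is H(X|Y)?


H(X|Y) = H(X,Y) - H(Y) = 4.53 - 0.96 = 3.57

3.57 bits


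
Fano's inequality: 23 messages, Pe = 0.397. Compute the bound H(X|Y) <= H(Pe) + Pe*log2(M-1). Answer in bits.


H(Pe) = -Pe*log2(Pe) - (1-Pe)*log2(1-Pe) = -0.397*log2(0.397) - 0.603*log2(0.603) = 0.529117 + 0.440051 = 0.9692. Pe*log2(M-1) = 0.397*log2(22) = 1.770394. Bound = H(Pe) + Pe*log2(M-1) = 0.529117 + 0.440051 + 1.770394 = 2.7396

2.7396 bits


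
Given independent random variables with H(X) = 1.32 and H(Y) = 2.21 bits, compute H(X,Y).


For independent variables, H(X,Y) = H(X) + H(Y) = 1.32 + 2.21 = 3.53

3.53 bits


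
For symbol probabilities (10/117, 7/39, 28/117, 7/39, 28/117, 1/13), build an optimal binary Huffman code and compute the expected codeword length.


Huffman construction (repeatedly merge the two least-probable nodes; each merge adds 1 bit to every symbol beneath it): 1/13 + 10/117 = 19/117; 19/117 + 7/39 = 40/117; 7/39 + 28/117 = 49/117; 28/117 + 40/117 = 68/117; 49/117 + 68/117 = 1. Resulting codeword lengths (in the order the probabilities were given): (4, 3, 2, 2, 2, 4). L_avg = sum(p_i * l_i) = 10/117*4 + 7/39*3 + 28/117*2 + 7/39*2 + 28/117*2 + 1/13*4 = 293/117 = 2.5043

2.5043 bits


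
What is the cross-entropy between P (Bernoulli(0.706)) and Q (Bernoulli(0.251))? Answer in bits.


H(P,Q) = -p*log2(q) - (1-p)*log2(1-q). -0.706*log2(0.251) = 1.407934; -0.294*log2(0.749) = 0.122587. H(P,Q) = 1.407934 + 0.122587 = 1.5305

1.5305 bits


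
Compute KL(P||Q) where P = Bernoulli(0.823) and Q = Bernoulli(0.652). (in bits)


KL = p*log2(p/q) + (1-p)*log2((1-p)/(1-q)) = 0.823*log2(0.823/0.652) + 0.177*log2(0.177/0.348) = 0.1039

0.1039 bits


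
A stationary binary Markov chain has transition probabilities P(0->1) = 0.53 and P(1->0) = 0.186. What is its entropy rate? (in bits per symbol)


Stationary distribution: pi_0 = p10/(p01+p10) = 0.2598, pi_1 = 0.7402. Entropy rate H' = pi_0*H(p01) + pi_1*H(p10) = 0.2598*0.9974 + 0.7402*0.693 = 0.7721

0.7721 bits/symbol


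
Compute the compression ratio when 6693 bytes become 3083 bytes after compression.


Ratio = original / compressed = 6693 / 3083 = 2.1709

2.1709


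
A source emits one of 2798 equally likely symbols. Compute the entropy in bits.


H = log2(n) = log2(2798) = 11.4502

11.4502 bits


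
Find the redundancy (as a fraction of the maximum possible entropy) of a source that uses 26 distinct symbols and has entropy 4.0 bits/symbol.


H_max = log2(K) = log2(26) = 4.7004 bits/symbol. Redundancy = 1 - H/H_max = 1 - 4.0/4.7004 = 1 - 0.851 = 0.149

0.149


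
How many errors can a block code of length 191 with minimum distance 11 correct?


Correction capability = floor((d-1)/2) = floor((11-1)/2) = 5

5 errors


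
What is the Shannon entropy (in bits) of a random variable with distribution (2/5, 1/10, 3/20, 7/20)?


H = -sum(p_i * log2(p_i)). Terms: -(2/5)*log2(2/5) = 0.528771; -(1/10)*log2(1/10) = 0.332193; -(3/20)*log2(3/20) = 0.410545; -(7/20)*log2(7/20) = 0.530101. H = 0.528771 + 0.332193 + 0.410545 + 0.530101 = 1.8016

1.8016 bits


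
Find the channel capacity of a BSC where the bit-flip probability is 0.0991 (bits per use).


H(p) = -p*log2(p) - (1-p)*log2(1-p) = -0.0991*log2(0.0991) - 0.9009*log2(0.9009) = 0.330496 + 0.135641 = 0.4661. C = 1 - H(p) = 1 - 0.4661 = 0.5339

0.5339 bits


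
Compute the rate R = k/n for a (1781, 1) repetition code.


Rate = k/n = 1/1781

1/1781


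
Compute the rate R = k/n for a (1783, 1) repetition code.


Rate = k/n = 1/1783

1/1783


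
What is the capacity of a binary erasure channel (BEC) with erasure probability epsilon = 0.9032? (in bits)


C = 1 - epsilon = 1 - 0.9032 = 0.0968

0.0968 bits


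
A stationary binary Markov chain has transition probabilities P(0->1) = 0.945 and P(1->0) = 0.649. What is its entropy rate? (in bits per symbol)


Stationary distribution: pi_0 = p10/(p01+p10) = 0.4072, pi_1 = 0.5928. Entropy rate H' = pi_0*H(p01) + pi_1*H(p10) = 0.4072*0.3073 + 0.5928*0.935 = 0.6794

0.6794 bits/symbol


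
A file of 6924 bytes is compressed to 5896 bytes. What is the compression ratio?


Ratio = original / compressed = 6924 / 5896 = 1.1744

1.1744


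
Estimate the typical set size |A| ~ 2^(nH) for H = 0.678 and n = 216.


log2|A_typical| = nH = 216 * 0.678 = 146.448, so |A_typical| ~ 2^146.448 = 1.217e+44

1.217e+44


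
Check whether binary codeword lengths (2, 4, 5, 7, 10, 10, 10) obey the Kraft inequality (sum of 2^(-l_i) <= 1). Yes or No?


Kraft sum = sum(2^(-l_i)) = 0.3545, need <= 1. Result: satisfied (a binary prefix-free code with these lengths exists)

Yes


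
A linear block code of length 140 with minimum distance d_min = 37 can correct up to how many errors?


Correction capability = floor((d-1)/2) = floor((37-1)/2) = 18

18 errors


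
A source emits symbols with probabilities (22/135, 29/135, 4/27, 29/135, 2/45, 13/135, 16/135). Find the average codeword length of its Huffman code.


Huffman construction (repeatedly merge the two least-probable nodes; each merge adds 1 bit to every symbol beneath it): 2/45 + 13/135 = 19/135; 16/135 + 19/135 = 7/27; 4/27 + 22/135 = 14/45; 29/135 + 29/135 = 58/135; 7/27 + 14/45 = 77/135; 58/135 + 77/135 = 1. Resulting codeword lengths (in the order the probabilities were given): (3, 2, 3, 2, 4, 4, 3). L_avg = sum(p_i * l_i) = 22/135*3 + 29/135*2 + 4/27*3 + 29/135*2 + 2/45*4 + 13/135*4 + 16/135*3 = 122/45 = 2.7111

2.7111 bits


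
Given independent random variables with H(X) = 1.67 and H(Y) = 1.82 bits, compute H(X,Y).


For independent variables, H(X,Y) = H(X) + H(Y) = 1.67 + 1.82 = 3.49

3.49 bits


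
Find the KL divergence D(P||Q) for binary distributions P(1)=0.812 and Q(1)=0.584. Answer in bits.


KL = p*log2(p/q) + (1-p)*log2((1-p)/(1-q)) = 0.812*log2(0.812/0.584) + 0.188*log2(0.188/0.416) = 0.1707

0.1707 bits


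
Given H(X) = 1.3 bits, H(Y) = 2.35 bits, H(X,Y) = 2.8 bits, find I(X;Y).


I(X;Y) = H(X) + H(Y) - H(X,Y) = 1.3 + 2.35 - 2.8 = 0.85

0.85 bits


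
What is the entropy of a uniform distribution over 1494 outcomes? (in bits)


H = log2(n) = log2(1494) = 10.545

10.545 bits


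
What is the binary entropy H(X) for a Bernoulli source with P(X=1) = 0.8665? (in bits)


H = -p*log2(p) - (1-p)*log2(1-p). -0.8665*log2(0.8665) = 0.179130; -0.1335*log2(0.1335) = 0.387829. H = 0.179130 + 0.387829 = 0.567

0.567 bits


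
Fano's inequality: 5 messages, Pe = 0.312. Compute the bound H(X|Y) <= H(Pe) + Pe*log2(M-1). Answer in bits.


H(Pe) = -Pe*log2(Pe) - (1-Pe)*log2(1-Pe) = -0.312*log2(0.312) - 0.688*log2(0.688) = 0.524279 + 0.371189 = 0.8955. Pe*log2(M-1) = 0.312*log2(4) = 0.624000. Bound = H(Pe) + Pe*log2(M-1) = 0.524279 + 0.371189 + 0.624000 = 1.5195

1.5195 bits


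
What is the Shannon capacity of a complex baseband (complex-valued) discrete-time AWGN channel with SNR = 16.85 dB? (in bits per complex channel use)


SNR_linear = 10^(16.85/10) = 48.4172; C = log2(1 + SNR_linear) = log2(1 + 48.4172) = 5.6269

5.6269 bits/channel use


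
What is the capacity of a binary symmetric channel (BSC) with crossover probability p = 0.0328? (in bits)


H(p) = -p*log2(p) - (1-p)*log2(1-p) = -0.0328*log2(0.0328) - 0.9672*log2(0.9672) = 0.161709 + 0.046536 = 0.2082. C = 1 - H(p) = 1 - 0.2082 = 0.7918

0.7918 bits


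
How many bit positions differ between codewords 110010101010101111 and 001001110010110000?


Count differing positions: ^ ^ ^ . ^ ^ . ^ ^ . . . . ^ ^ ^ ^ ^ = 12 differences

12


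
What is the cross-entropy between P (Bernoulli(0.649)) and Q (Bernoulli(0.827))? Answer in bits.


H(P,Q) = -p*log2(q) - (1-p)*log2(1-q). -0.649*log2(0.827) = 0.177852; -0.351*log2(0.173) = 0.888436. H(P,Q) = 0.177852 + 0.888436 = 1.0663

1.0663 bits


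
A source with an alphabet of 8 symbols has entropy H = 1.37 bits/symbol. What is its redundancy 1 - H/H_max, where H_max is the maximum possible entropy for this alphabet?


H_max = log2(K) = log2(8) = 3.0 bits/symbol. Redundancy = 1 - H/H_max = 1 - 1.37/3.0 = 1 - 0.4567 = 0.5433

0.5433


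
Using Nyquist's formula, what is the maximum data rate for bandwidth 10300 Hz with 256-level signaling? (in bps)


Rate = 2 * B * log2(M) = 2 * 10300 * 8.0 = 164800.0

164800.0 bps


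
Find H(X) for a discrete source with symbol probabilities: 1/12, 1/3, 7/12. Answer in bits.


H = -sum(p_i * log2(p_i)). Terms: -(1/12)*log2(1/12) = 0.298747; -(1/3)*log2(1/3) = 0.528321; -(7/12)*log2(7/12) = 0.453604. H = 0.298747 + 0.528321 + 0.453604 = 1.2807

1.2807 bits


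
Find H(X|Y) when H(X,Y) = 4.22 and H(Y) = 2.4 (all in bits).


H(X|Y) = H(X,Y) - H(Y) = 4.22 - 2.4 = 1.82

1.82 bits


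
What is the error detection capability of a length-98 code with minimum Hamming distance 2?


Detection capability = d_min - 1 = 2 - 1 = 1

1 errors


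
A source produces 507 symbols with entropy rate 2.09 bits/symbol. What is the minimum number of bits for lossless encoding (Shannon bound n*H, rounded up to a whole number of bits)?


Minimum bits >= n * H = 507 * 2.09 = 1059.63, rounded up to a whole number of bits = 1060

1060 bits


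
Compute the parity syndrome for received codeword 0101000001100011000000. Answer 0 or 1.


Syndrome = XOR of all bits = 0 XOR 1 XOR 0 XOR 1 XOR 0 XOR 0 XOR 0 XOR 0 XOR 0 XOR 1 XOR 1 XOR 0 XOR 0 XOR 0 XOR 1 XOR 1 XOR 0 XOR 0 XOR 0 XOR 0 XOR 0 XOR 0 = 0

0


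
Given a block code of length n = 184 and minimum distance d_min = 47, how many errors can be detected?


Detection capability = d_min - 1 = 47 - 1 = 46

46 errors


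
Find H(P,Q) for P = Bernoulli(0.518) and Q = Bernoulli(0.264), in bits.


H(P,Q) = -p*log2(q) - (1-p)*log2(1-q). -0.518*log2(0.264) = 0.995280; -0.482*log2(0.736) = 0.213151. H(P,Q) = 0.995280 + 0.213151 = 1.2084

1.2084 bits


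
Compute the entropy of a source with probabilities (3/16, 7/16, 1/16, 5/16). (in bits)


H = -sum(p_i * log2(p_i)). Terms: -(3/16)*log2(3/16) = 0.452820; -(7/16)*log2(7/16) = 0.521782; -(1/16)*log2(1/16) = 0.250000; -(5/16)*log2(5/16) = 0.524397. H = 0.452820 + 0.521782 + 0.250000 + 0.524397 = 1.749

1.749 bits


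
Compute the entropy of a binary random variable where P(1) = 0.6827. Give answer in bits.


H = -p*log2(p) - (1-p)*log2(1-p). -0.6827*log2(0.6827) = 0.375947; -0.3173*log2(0.3173) = 0.525474. H = 0.375947 + 0.525474 = 0.9014

0.9014 bits


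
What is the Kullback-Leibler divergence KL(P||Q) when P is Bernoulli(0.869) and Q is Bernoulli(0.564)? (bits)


KL = p*log2(p/q) + (1-p)*log2((1-p)/(1-q)) = 0.869*log2(0.869/0.564) + 0.131*log2(0.131/0.436) = 0.3147

0.3147 bits


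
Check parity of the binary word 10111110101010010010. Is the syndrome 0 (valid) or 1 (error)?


Syndrome = XOR of all bits = 1 XOR 0 XOR 1 XOR 1 XOR 1 XOR 1 XOR 1 XOR 0 XOR 1 XOR 0 XOR 1 XOR 0 XOR 1 XOR 0 XOR 0 XOR 1 XOR 0 XOR 0 XOR 1 XOR 0 = 1

1


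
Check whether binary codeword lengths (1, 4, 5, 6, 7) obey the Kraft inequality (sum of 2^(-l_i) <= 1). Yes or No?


Kraft sum = sum(2^(-l_i)) = 0.6172, need <= 1. Result: satisfied (a binary prefix-free code with these lengths exists)

Yes


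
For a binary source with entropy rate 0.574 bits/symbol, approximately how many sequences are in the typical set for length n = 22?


log2|A_typical| = nH = 22 * 0.574 = 12.628, so |A_typical| ~ 2^12.628 = 6.330e+03

6.330e+03


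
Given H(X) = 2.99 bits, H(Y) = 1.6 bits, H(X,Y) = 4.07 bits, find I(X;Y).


I(X;Y) = H(X) + H(Y) - H(X,Y) = 2.99 + 1.6 - 4.07 = 0.52

0.52 bits


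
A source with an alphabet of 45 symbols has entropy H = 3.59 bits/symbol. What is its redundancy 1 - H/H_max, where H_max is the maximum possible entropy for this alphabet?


H_max = log2(K) = log2(45) = 5.4919 bits/symbol. Redundancy = 1 - H/H_max = 1 - 3.59/5.4919 = 1 - 0.6537 = 0.3463

0.3463


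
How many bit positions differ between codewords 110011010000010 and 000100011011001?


Count differing positions: ^ ^ . ^ ^ ^ . . ^ . ^ ^ . ^ ^ = 10 differences

10


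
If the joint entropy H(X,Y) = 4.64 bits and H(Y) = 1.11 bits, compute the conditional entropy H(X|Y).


H(X|Y) = H(X,Y) - H(Y) = 4.64 - 1.11 = 3.53

3.53 bits


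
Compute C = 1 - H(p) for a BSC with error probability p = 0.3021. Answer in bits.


H(p) = -p*log2(p) - (1-p)*log2(1-p) = -0.3021*log2(0.3021) - 0.6979*log2(0.6979) = 0.521697 + 0.362146 = 0.8838. C = 1 - H(p) = 1 - 0.8838 = 0.1162

0.1162 bits


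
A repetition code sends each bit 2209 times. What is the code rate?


Rate = k/n = 1/2209

1/2209


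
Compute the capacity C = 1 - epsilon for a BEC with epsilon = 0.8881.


C = 1 - epsilon = 1 - 0.8881 = 0.1119

0.1119 bits


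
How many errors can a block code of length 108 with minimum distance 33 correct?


Correction capability = floor((d-1)/2) = floor((33-1)/2) = 16

16 errors


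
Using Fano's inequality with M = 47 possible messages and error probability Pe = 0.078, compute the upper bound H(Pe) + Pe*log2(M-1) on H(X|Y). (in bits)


H(Pe) = -Pe*log2(Pe) - (1-Pe)*log2(1-Pe) = -0.078*log2(0.078) - 0.922*log2(0.922) = 0.287070 + 0.108023 = 0.3951. Pe*log2(M-1) = 0.078*log2(46) = 0.430838. Bound = H(Pe) + Pe*log2(M-1) = 0.287070 + 0.108023 + 0.430838 = 0.8259

0.8259 bits


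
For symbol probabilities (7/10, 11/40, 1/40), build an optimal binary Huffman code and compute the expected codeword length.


Huffman construction (repeatedly merge the two least-probable nodes; each merge adds 1 bit to every symbol beneath it): 1/40 + 11/40 = 3/10; 3/10 + 7/10 = 1. Resulting codeword lengths (in the order the probabilities were given): (1, 2, 2). L_avg = sum(p_i * l_i) = 7/10*1 + 11/40*2 + 1/40*2 = 13/10 = 1.3

1.3 bits


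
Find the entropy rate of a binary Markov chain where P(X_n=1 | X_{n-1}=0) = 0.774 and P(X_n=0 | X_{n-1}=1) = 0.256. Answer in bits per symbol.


Stationary distribution: pi_0 = p10/(p01+p10) = 0.2485, pi_1 = 0.7515. Entropy rate H' = pi_0*H(p01) + pi_1*H(p10) = 0.2485*0.771 + 0.7515*0.8207 = 0.8083

0.8083 bits/symbol


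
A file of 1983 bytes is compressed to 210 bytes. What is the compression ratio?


Ratio = original / compressed = 1983 / 210 = 9.4429

9.4429


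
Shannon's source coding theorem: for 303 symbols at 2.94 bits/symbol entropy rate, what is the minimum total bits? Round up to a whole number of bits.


Minimum bits >= n * H = 303 * 2.94 = 890.82, rounded up to a whole number of bits = 891

891 bits


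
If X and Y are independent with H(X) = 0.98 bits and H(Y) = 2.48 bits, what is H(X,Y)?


For independent variables, H(X,Y) = H(X) + H(Y) = 0.98 + 2.48 = 3.46

3.46 bits


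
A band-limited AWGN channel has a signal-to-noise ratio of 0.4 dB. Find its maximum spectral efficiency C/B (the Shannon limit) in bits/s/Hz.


SNR_linear = 10^(0.4/10) = 1.0965; C/B = log2(1 + SNR_linear) = log2(1 + 1.0965) = 1.068

1.068 bits/s/Hz


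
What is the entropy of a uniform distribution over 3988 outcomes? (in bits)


H = log2(n) = log2(3988) = 11.9614

11.9614 bits


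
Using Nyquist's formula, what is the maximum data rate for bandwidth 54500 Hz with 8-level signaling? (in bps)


Rate = 2 * B * log2(M) = 2 * 54500 * 3.0 = 327000.0

327000.0 bps


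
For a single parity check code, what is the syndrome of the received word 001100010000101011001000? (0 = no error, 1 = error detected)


Syndrome = XOR of all bits = 0 XOR 0 XOR 1 XOR 1 XOR 0 XOR 0 XOR 0 XOR 1 XOR 0 XOR 0 XOR 0 XOR 0 XOR 1 XOR 0 XOR 1 XOR 0 XOR 1 XOR 1 XOR 0 XOR 0 XOR 1 XOR 0 XOR 0 XOR 0 = 0

0


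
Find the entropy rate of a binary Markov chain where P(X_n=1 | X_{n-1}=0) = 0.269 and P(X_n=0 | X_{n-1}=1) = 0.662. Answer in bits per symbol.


Stationary distribution: pi_0 = p10/(p01+p10) = 0.7111, pi_1 = 0.2889. Entropy rate H' = pi_0*H(p01) + pi_1*H(p10) = 0.7111*0.84 + 0.2889*0.9229 = 0.864

0.864 bits/symbol


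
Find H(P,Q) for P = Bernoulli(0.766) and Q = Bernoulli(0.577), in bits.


H(P,Q) = -p*log2(q) - (1-p)*log2(1-q). -0.766*log2(0.577) = 0.607711; -0.234*log2(0.423) = 0.290457. H(P,Q) = 0.607711 + 0.290457 = 0.8982

0.8982 bits


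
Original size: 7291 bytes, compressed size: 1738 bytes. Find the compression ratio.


Ratio = original / compressed = 7291 / 1738 = 4.1951

4.1951


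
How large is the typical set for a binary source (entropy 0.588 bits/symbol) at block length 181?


log2|A_typical| = nH = 181 * 0.588 = 106.428, so |A_typical| ~ 2^106.428 = 1.091e+32

1.091e+32


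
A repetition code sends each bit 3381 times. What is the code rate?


Rate = k/n = 1/3381

1/3381


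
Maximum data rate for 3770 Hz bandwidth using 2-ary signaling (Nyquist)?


Rate = 2 * B * log2(M) = 2 * 3770 * 1.0 = 7540.0

7540.0 bps


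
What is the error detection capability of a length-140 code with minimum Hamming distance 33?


Detection capability = d_min - 1 = 33 - 1 = 32

32 errors


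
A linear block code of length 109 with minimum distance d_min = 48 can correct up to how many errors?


Correction capability = floor((d-1)/2) = floor((48-1)/2) = 23

23 errors


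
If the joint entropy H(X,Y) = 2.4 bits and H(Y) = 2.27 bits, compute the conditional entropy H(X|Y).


H(X|Y) = H(X,Y) - H(Y) = 2.4 - 2.27 = 0.13

0.13 bits


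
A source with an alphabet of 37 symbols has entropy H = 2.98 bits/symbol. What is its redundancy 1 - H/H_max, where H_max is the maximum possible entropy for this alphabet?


H_max = log2(K) = log2(37) = 5.2095 bits/symbol. Redundancy = 1 - H/H_max = 1 - 2.98/5.2095 = 1 - 0.572 = 0.428

0.428


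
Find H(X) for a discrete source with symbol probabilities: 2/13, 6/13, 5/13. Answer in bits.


H = -sum(p_i * log2(p_i)). Terms: -(2/13)*log2(2/13) = 0.415452; -(6/13)*log2(6/13) = 0.514836; -(5/13)*log2(5/13) = 0.530197. H = 0.415452 + 0.514836 + 0.530197 = 1.4605

1.4605 bits


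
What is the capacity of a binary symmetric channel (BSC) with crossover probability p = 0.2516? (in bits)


H(p) = -p*log2(p) - (1-p)*log2(1-p) = -0.2516*log2(0.2516) - 0.7484*log2(0.7484) = 0.500884 + 0.312920 = 0.8138. C = 1 - H(p) = 1 - 0.8138 = 0.1862

0.1862 bits


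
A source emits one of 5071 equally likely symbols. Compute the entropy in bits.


H = log2(n) = log2(5071) = 12.3081

12.3081 bits


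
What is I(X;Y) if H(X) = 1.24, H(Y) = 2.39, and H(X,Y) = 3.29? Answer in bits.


I(X;Y) = H(X) + H(Y) - H(X,Y) = 1.24 + 2.39 - 3.29 = 0.34

0.34 bits


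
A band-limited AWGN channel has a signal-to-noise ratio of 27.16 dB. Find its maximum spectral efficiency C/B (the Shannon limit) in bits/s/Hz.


SNR_linear = 10^(27.16/10) = 519.996; C/B = log2(1 + SNR_linear) = log2(1 + 519.996) = 9.0251

9.0251 bits/s/Hz


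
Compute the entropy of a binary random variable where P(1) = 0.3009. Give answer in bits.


H = -p*log2(p) - (1-p)*log2(1-p). -0.3009*log2(0.3009) = 0.521353; -0.6991*log2(0.6991) = 0.361036. H = 0.521353 + 0.361036 = 0.8824

0.8824 bits


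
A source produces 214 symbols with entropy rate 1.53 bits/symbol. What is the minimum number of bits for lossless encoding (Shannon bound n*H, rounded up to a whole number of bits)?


Minimum bits >= n * H = 214 * 1.53 = 327.42, rounded up to a whole number of bits = 328

328 bits


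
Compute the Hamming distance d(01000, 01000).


Count differing positions: . . . . . = 0 differences

0
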